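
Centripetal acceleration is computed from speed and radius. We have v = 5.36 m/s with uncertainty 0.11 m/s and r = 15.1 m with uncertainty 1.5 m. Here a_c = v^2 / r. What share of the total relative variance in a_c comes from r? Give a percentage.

85.4%

(δa_c/a_c)² = (2·δv/v)² + (-1·δr/r)²
  v term: (2×0.0205)² = 0.00168
  r term: (-1×0.0993)² = 0.00987
Total = 0.0116. Share from r = 0.00987/0.0116 = 0.854.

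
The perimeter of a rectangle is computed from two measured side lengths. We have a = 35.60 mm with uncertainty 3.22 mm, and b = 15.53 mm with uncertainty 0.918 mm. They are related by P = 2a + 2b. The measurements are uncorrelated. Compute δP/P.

Each term contributes (cᵢ δxᵢ)² to (δP)²:
  (2·δa)² = 41.5;  (2·δb)² = 3.37
δP = √(44.8) = 6.70 mm
P = 102.3 mm, so δP/P = 6.70/102.3 = 0.0655.

0.0655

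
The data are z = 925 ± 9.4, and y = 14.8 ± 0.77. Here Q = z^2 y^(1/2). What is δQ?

Since Q is a product/quotient, work with relative uncertainties:
  (2·δz/z)² = (2×0.0102)² = 0.000413;  (½·δy/y)² = (0.5×0.0520)² = 0.000677
δQ/Q = √(0.00109) = 0.0330
Q = 3.29e+06, so δQ = 0.0330 × 3.29e+06 = 1.09e+05.

1.09e+05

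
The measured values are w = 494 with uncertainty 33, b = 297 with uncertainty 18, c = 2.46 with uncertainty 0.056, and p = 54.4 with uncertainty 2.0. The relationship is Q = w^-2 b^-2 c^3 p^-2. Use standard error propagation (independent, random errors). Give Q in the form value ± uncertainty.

(2.34 ± 0.482) × 10^-13

Each factor contributes (exponent × relative error)² to (δQ/Q)²:
  (-2·δw/w)² = (-2×0.0668)² = 0.0178;  (-2·δb/b)² = (-2×0.0606)² = 0.0147;  (3·δc/c)² = (3×0.0228)² = 0.00466;  (-2·δp/p)² = (-2×0.0368)² = 0.00541
δQ/Q = √(0.0426) = 0.206
Q = 2.34e-13, so δQ = 0.206 × 2.34e-13 = 4.82e-14.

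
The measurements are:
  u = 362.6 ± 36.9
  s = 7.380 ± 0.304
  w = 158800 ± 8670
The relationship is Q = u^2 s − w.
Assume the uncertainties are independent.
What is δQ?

2.02e+05

Let p = u^2·s = 970300. δp/p = √((2·δu/u)² + (1·δs/s)²) = √(0.0414 + 0.00170) = 0.208, so δp = 2.01e+05.
Q = p − w: δQ = √(δp² + δw²) = √(4.06e+10 + 7.52e+07) = 2.02e+05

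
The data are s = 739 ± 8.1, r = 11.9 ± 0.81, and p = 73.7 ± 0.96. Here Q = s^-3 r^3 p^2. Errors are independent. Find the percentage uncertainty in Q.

20.8%

Since Q is a product/quotient, work with relative uncertainties:
  (-3·δs/s)² = (-3×0.0110)² = 0.00108;  (3·δr/r)² = (3×0.0681)² = 0.0417;  (2·δp/p)² = (2×0.0130)² = 0.000679
δQ/Q = √(0.0435) = 0.208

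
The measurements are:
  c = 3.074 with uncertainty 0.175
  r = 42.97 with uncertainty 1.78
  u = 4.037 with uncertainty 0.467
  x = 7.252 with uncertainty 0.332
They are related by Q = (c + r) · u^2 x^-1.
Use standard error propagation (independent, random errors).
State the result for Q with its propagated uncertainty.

103.5 ± 24.7

Let w = c + r = 46.04. δw = √(δc² + δr²) = √(0.0306 + 3.17) = 1.79, so δw/w = 0.0388.
Q is then a monomial in w, u, x:
δQ/Q = √((δw/w)² + (2·δu/u)² + (-1·δx/x)²) = √(0.00151 + 0.0535 + 0.00210) = 0.239
Q = 103.5, so δQ = 0.239 × 103.5 = 24.7.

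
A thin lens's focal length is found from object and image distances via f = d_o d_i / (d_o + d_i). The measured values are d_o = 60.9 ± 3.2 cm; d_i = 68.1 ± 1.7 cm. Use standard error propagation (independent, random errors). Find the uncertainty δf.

∂f/∂d_o = (d_i/(d_o+d_i))² = 0.279;  ∂f/∂d_i = (d_o/(d_o+d_i))² = 0.223
δf = √((∂f/∂d_o · δd_o)² + (∂f/∂d_i · δd_i)²) = √(0.795 + 0.144) = 0.969 cm

0.969 cm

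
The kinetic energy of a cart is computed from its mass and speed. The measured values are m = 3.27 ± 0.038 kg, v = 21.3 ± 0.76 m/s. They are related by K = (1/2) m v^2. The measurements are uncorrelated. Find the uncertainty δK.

53.6 J

Each factor contributes (exponent × relative error)² to (δK/K)²:
  (1·δm/m)² = (1×0.0116)² = 0.000135;  (2·δv/v)² = (2×0.0357)² = 0.00509
δK/K = √(0.00523) = 0.0723
K = 742 J, so δK = 0.0723 × 742 = 53.6 J.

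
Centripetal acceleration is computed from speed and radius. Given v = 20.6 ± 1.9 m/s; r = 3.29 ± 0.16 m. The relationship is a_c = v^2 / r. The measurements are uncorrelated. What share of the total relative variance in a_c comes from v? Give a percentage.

(δa_c/a_c)² = (2·δv/v)² + (-1·δr/r)²
  v term: (2×0.0922)² = 0.0340
  r term: (-1×0.0486)² = 0.00237
Total = 0.0364. Share from v = 0.0340/0.0364 = 0.935.

93.5%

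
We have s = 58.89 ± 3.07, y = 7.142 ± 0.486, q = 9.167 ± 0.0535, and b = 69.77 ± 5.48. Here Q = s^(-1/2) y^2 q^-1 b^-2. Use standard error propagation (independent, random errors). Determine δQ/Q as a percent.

21.0%

Each factor contributes (exponent × relative error)² to (δQ/Q)²:
  (−½·δs/s)² = (-0.5×0.0521)² = 0.000679;  (2·δy/y)² = (2×0.0680)² = 0.0185;  (-1·δq/q)² = (-1×0.00584)² = 3.41e-05;  (-2·δb/b)² = (-2×0.0785)² = 0.0247
δQ/Q = √(0.0439) = 0.210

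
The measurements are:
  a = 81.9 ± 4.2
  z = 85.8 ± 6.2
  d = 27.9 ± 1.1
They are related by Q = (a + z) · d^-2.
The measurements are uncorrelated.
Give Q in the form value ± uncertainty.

Let u = a + z = 168. δu = √(δa² + δz²) = √(17.6 + 38.4) = 7.49, so δu/u = 0.0447.
Q is then a monomial in u, d:
δQ/Q = √((δu/u)² + (-2·δd/d)²) = √(0.00199 + 0.00622) = 0.0906
Q = 0.215, so δQ = 0.0906 × 0.215 = 0.0195.

0.215 ± 0.0195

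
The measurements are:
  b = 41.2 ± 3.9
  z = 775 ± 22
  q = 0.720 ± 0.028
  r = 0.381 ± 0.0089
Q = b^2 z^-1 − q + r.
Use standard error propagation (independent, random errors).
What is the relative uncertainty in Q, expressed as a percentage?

Let p = b^2·z^-1 = 2.19. δp/p = √((2·δb/b)² + (-1·δz/z)²) = √(0.0358 + 0.000806) = 0.191, so δp = 0.419.
Q = p − q + r: δQ = √(δp² + δq² + δr²) = √(0.176 + 0.000784 + 7.92e-05) = 0.420
Q = 1.85, so δQ/Q = 0.420/1.85 = 0.227.

22.7%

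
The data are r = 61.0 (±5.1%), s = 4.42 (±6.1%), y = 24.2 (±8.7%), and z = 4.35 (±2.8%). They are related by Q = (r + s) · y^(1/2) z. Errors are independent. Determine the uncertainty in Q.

98.5

Let u = r + s = 65.4. δu = √(δr² + δs²) = √(9.68 + 0.0727) = 3.12, so δu/u = 0.0477.
Q is then a monomial in u, y, z:
δQ/Q = √((δu/u)² + (½·δy/y)² + (1·δz/z)²) = √(0.00228 + 0.00189 + 0.000784) = 0.0704
Q = 1400, so δQ = 0.0704 × 1400 = 98.5.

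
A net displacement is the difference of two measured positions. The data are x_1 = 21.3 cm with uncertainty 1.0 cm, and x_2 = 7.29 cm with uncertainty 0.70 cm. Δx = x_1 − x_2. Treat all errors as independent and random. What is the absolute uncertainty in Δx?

Each term contributes (cᵢ δxᵢ)² to (δΔx)²:
  (δx_1)² = 1.00;  (δx_2)² = 0.490
δΔx = √(1.49) = 1.22 cm

1.22 cm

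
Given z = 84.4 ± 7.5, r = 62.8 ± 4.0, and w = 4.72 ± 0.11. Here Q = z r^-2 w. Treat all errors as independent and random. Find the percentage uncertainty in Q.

For a monomial Q ∝ z, r^-2, w, fractional errors add in quadrature:
  (1·δz/z)² = (1×0.0889)² = 0.00790;  (-2·δr/r)² = (-2×0.0637)² = 0.0162;  (1·δw/w)² = (1×0.0233)² = 0.000543
δQ/Q = √(0.0247) = 0.157

15.7%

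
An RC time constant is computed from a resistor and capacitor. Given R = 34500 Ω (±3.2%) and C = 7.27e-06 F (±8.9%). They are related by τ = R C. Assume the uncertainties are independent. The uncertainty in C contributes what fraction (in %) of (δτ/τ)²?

(δτ/τ)² = (1·δR/R)² + (1·δC/C)²
  R term: (1×0.0320)² = 0.00102
  C term: (1×0.0890)² = 0.00792
Total = 0.00895. Share from C = 0.00792/0.00895 = 0.886.

88.6%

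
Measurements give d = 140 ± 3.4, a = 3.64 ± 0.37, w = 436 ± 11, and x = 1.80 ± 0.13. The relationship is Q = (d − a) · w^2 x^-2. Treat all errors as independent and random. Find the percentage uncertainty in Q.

Let u = d − a = 136. δu = √(δd² + δa²) = √(11.6 + 0.137) = 3.42, so δu/u = 0.0251.
Q is then a monomial in u, w, x:
δQ/Q = √((δu/u)² + (2·δw/w)² + (-2·δx/x)²) = √(0.000629 + 0.00255 + 0.0209) = 0.155

15.5%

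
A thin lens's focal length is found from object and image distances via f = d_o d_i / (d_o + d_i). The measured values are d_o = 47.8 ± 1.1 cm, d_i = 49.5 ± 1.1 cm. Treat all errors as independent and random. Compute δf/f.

∂f/∂d_o = (d_i/(d_o+d_i))² = 0.259;  ∂f/∂d_i = (d_o/(d_o+d_i))² = 0.241
δf = √((∂f/∂d_o · δd_o)² + (∂f/∂d_i · δd_i)²) = √(0.0811 + 0.0705) = 0.389 cm
f = 24.3 cm, so δf/f = 0.389/24.3 = 0.0160.

0.0160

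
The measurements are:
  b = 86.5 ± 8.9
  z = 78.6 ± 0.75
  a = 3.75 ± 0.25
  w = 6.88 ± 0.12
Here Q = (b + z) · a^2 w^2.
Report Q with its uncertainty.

(1.10 ± 0.163) × 10^5

Let u = b + z = 165. δu = √(δb² + δz²) = √(79.2 + 0.562) = 8.93, so δu/u = 0.0541.
Q is then a monomial in u, a, w:
δQ/Q = √((δu/u)² + (2·δa/a)² + (2·δw/w)²) = √(0.00293 + 0.0178 + 0.00122) = 0.148
Q = 1.1e+05, so δQ = 0.148 × 1.1e+05 = 16300.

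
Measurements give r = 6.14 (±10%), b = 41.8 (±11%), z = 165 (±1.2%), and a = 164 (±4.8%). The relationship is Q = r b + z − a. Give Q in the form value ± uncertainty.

258 ± 39.0

Let p = r·b = 257. δp/p = √((1·δr/r)² + (1·δb/b)²) = √(0.0100 + 0.0121) = 0.149, so δp = 38.2.
Q = p + z − a: δQ = √(δp² + δz² + δa²) = √(1460 + 3.92 + 62.0) = 39.0
Q = 258.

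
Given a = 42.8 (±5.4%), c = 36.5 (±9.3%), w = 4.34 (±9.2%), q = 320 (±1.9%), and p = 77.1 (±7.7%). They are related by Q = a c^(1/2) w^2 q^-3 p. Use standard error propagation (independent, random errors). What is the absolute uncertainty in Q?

Relative error in a monomial: (δQ/Q)² = Σ (nᵢ · δxᵢ/xᵢ)².
  (1·δa/a)² = (1×0.0540)² = 0.00292;  (½·δc/c)² = (0.5×0.0930)² = 0.00216;  (2·δw/w)² = (2×0.0920)² = 0.0339;  (-3·δq/q)² = (-3×0.0190)² = 0.00325;  (1·δp/p)² = (1×0.0770)² = 0.00593
δQ/Q = √(0.0481) = 0.219
Q = 0.0115, so δQ = 0.219 × 0.0115 = 0.00251.

0.00251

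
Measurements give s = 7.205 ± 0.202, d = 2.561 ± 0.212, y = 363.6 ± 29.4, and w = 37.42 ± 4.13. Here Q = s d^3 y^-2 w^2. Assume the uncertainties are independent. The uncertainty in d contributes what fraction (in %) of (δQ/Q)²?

(δQ/Q)² = (1·δs/s)² + (3·δd/d)² + (-2·δy/y)² + (2·δw/w)²
  s term: (1×0.0280)² = 0.000786
  d term: (3×0.0828)² = 0.0617
  y term: (-2×0.0809)² = 0.0262
  w term: (2×0.110)² = 0.0487
Total = 0.137. Share from d = 0.0617/0.137 = 0.449.

44.9%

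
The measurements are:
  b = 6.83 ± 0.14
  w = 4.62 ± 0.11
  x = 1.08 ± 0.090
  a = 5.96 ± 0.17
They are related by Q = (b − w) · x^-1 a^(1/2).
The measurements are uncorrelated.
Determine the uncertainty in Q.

0.583

Let u = b − w = 2.21. δu = √(δb² + δw²) = √(0.0196 + 0.0121) = 0.178, so δu/u = 0.0806.
Q is then a monomial in u, x, a:
δQ/Q = √((δu/u)² + (-1·δx/x)² + (½·δa/a)²) = √(0.00649 + 0.00694 + 0.000203) = 0.117
Q = 5.00, so δQ = 0.117 × 5.00 = 0.583.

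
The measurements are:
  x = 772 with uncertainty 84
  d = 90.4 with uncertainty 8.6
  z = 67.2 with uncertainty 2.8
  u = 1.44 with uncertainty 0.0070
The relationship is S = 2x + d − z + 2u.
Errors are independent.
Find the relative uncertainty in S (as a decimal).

Each term contributes (cᵢ δxᵢ)² to (δS)²:
  (2·δx)² = 28200;  (δd)² = 74.0;  (δz)² = 7.84;  (2·δu)² = 0.000196
δS = √(28300) = 168
S = 1570, so δS/S = 168/1570 = 0.107.

0.107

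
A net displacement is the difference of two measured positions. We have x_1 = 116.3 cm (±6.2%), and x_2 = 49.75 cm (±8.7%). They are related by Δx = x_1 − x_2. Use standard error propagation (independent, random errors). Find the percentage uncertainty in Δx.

For a sum/difference, combine absolute errors in quadrature:
  (δx_1)² = 52.0;  (δx_2)² = 18.7
δΔx = √(70.7) = 8.41 cm
Δx = 66.55 cm, so δΔx/Δx = 8.41/66.55 = 0.126.

12.6%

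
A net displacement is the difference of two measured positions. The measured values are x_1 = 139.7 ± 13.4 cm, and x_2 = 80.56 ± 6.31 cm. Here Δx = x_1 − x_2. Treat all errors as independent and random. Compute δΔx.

For a sum/difference, combine absolute errors in quadrature:
  (δx_1)² = 180;  (δx_2)² = 39.8
δΔx = √(219) = 14.8 cm

14.8 cm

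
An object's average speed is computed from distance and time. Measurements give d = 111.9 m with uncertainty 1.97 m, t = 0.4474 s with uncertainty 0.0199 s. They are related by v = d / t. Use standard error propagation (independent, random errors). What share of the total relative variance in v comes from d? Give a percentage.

(δv/v)² = (1·δd/d)² + (-1·δt/t)²
  d term: (1×0.0176)² = 0.000310
  t term: (-1×0.0445)² = 0.00198
Total = 0.00229. Share from d = 0.000310/0.00229 = 0.135.

13.5%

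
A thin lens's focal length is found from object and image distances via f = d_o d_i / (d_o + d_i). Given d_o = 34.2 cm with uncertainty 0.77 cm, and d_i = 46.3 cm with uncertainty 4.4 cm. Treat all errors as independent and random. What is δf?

∂f/∂d_o = (d_i/(d_o+d_i))² = 0.331;  ∂f/∂d_i = (d_o/(d_o+d_i))² = 0.180
δf = √((∂f/∂d_o · δd_o)² + (∂f/∂d_i · δd_i)²) = √(0.0649 + 0.631) = 0.834 cm

0.834 cm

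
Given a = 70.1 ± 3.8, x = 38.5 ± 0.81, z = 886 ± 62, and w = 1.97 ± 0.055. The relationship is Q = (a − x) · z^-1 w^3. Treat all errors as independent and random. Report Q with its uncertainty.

Let u = a − x = 31.6. δu = √(δa² + δx²) = √(14.4 + 0.656) = 3.89, so δu/u = 0.123.
Q is then a monomial in u, z, w:
δQ/Q = √((δu/u)² + (-1·δz/z)² + (3·δw/w)²) = √(0.0151 + 0.00490 + 0.00702) = 0.164
Q = 0.273, so δQ = 0.164 × 0.273 = 0.0448.

0.273 ± 0.0448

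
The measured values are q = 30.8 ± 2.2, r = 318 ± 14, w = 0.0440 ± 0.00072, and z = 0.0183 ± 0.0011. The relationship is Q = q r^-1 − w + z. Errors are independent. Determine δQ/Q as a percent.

Let p = q·r^-1 = 0.0969. δp/p = √((1·δq/q)² + (-1·δr/r)²) = √(0.00510 + 0.00194) = 0.0839, so δp = 0.00813.
Q = p − w + z: δQ = √(δp² + δw² + δz²) = √(6.6e-05 + 5.18e-07 + 1.21e-06) = 0.00823
Q = 0.0712, so δQ/Q = 0.00823/0.0712 = 0.116.

11.6%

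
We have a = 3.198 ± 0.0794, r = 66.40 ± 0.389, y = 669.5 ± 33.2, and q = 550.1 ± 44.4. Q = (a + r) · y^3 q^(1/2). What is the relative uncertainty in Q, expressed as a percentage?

Let u = a + r = 69.60. δu = √(δa² + δr²) = √(0.00630 + 0.151) = 0.397, so δu/u = 0.00570.
Q is then a monomial in u, y, q:
δQ/Q = √((δu/u)² + (3·δy/y)² + (½·δq/q)²) = √(3.25e-05 + 0.0221 + 0.00163) = 0.154

15.4%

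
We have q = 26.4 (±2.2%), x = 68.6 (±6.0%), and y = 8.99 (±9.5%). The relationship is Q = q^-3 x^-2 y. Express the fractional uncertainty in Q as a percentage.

For a monomial Q ∝ q^-3, x^-2, y, fractional errors add in quadrature:
  (-3·δq/q)² = (-3×0.0220)² = 0.00436;  (-2·δx/x)² = (-2×0.0600)² = 0.0144;  (1·δy/y)² = (1×0.0950)² = 0.00903
δQ/Q = √(0.0278) = 0.167

16.7%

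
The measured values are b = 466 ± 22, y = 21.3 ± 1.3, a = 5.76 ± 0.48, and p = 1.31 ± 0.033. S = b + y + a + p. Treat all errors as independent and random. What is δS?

22.0

Absolute uncertainties add in quadrature for a linear combination:
  (δb)² = 484;  (δy)² = 1.69;  (δa)² = 0.230;  (δp)² = 0.00109
δS = √(486) = 22.0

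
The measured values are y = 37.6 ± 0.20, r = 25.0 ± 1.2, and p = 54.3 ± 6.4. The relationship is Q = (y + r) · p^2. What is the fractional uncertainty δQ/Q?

0.237

Let u = y + r = 62.6. δu = √(δy² + δr²) = √(0.0400 + 1.44) = 1.22, so δu/u = 0.0194.
Q is then a monomial in u, p:
δQ/Q = √((δu/u)² + (2·δp/p)²) = √(0.000378 + 0.0556) = 0.237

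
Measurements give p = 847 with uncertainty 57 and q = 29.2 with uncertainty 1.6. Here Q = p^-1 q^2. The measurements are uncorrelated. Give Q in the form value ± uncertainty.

For a monomial Q ∝ p^-1, q^2, fractional errors add in quadrature:
  (-1·δp/p)² = (-1×0.0673)² = 0.00453;  (2·δq/q)² = (2×0.0548)² = 0.0120
δQ/Q = √(0.0165) = 0.129
Q = 1.01, so δQ = 0.129 × 1.01 = 0.129.

1.01 ± 0.129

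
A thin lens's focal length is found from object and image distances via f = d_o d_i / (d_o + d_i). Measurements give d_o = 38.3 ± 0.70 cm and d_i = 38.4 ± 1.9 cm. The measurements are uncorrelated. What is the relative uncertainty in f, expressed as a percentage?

2.63%

∂f/∂d_o = (d_i/(d_o+d_i))² = 0.251;  ∂f/∂d_i = (d_o/(d_o+d_i))² = 0.249
δf = √((∂f/∂d_o · δd_o)² + (∂f/∂d_i · δd_i)²) = √(0.0308 + 0.224) = 0.505 cm
f = 19.2 cm, so δf/f = 0.505/19.2 = 0.0263.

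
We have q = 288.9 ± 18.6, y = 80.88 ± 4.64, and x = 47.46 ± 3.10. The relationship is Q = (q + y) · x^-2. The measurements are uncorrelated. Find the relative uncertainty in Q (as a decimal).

Let u = q + y = 369.8. δu = √(δq² + δy²) = √(346 + 21.5) = 19.2, so δu/u = 0.0518.
Q is then a monomial in u, x:
δQ/Q = √((δu/u)² + (-2·δx/x)²) = √(0.00269 + 0.0171) = 0.141

0.141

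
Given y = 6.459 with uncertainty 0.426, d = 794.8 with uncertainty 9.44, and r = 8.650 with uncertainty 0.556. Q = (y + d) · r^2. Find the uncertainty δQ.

7740

Let u = y + d = 801.3. δu = √(δy² + δd²) = √(0.181 + 89.1) = 9.45, so δu/u = 0.0118.
Q is then a monomial in u, r:
δQ/Q = √((δu/u)² + (2·δr/r)²) = √(0.000139 + 0.0165) = 0.129
Q = 59950, so δQ = 0.129 × 59950 = 7740.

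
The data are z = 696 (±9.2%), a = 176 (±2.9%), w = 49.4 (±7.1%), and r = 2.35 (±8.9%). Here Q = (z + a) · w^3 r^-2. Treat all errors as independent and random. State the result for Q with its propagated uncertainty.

(1.90 ± 0.547) × 10^7

Let u = z + a = 872. δu = √(δz² + δa²) = √(4100 + 26.1) = 64.2, so δu/u = 0.0737.
Q is then a monomial in u, w, r:
δQ/Q = √((δu/u)² + (3·δw/w)² + (-2·δr/r)²) = √(0.00543 + 0.0454 + 0.0317) = 0.287
Q = 1.9e+07, so δQ = 0.287 × 1.9e+07 = 5.47e+06.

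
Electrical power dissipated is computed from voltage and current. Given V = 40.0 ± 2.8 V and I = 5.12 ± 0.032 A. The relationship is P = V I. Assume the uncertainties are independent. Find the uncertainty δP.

Products/powers → add relative errors in quadrature, weighted by exponent:
  (1·δV/V)² = (1×0.0700)² = 0.00490;  (1·δI/I)² = (1×0.00625)² = 3.91e-05
δP/P = √(0.00494) = 0.0703
P = 205 W, so δP = 0.0703 × 205 = 14.4 W.

14.4 W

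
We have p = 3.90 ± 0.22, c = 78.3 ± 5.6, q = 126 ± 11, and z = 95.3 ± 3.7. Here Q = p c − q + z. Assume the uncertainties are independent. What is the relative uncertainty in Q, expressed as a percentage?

11.0%

Let w = p·c = 305. δw/w = √((1·δp/p)² + (1·δc/c)²) = √(0.00318 + 0.00512) = 0.0911, so δw = 27.8.
Q = w − q + z: δQ = √(δw² + δq² + δz²) = √(774 + 121 + 13.7) = 30.1
Q = 275, so δQ/Q = 30.1/275 = 0.110.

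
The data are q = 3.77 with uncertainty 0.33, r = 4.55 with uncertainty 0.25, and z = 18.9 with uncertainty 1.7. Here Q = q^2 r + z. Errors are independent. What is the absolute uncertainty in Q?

Let p = q^2·r = 64.7. δp/p = √((2·δq/q)² + (1·δr/r)²) = √(0.0306 + 0.00302) = 0.183, so δp = 11.9.
Q = p + z: δQ = √(δp² + δz²) = √(141 + 2.89) = 12.0

12.0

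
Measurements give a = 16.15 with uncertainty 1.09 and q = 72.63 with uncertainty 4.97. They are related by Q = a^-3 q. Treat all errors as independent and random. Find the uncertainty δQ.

0.00369

Since Q is a product/quotient, work with relative uncertainties:
  (-3·δa/a)² = (-3×0.0675)² = 0.0410;  (1·δq/q)² = (1×0.0684)² = 0.00468
δQ/Q = √(0.0457) = 0.214
Q = 0.01724, so δQ = 0.214 × 0.01724 = 0.00369.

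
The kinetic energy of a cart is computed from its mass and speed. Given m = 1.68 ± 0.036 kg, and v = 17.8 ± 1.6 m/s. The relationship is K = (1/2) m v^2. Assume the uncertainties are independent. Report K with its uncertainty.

266 ± 48.2 J

K is a product of powers, so relative uncertainties combine in quadrature:
  (1·δm/m)² = (1×0.0214)² = 0.000459;  (2·δv/v)² = (2×0.0899)² = 0.0323
δK/K = √(0.0328) = 0.181
K = 266 J, so δK = 0.181 × 266 = 48.2 J.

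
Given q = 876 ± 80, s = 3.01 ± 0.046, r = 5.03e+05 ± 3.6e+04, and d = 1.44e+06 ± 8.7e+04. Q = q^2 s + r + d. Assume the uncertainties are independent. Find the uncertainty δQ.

4.34e+05

Let p = q^2·s = 2.31e+06. δp/p = √((2·δq/q)² + (1·δs/s)²) = √(0.0334 + 0.000234) = 0.183, so δp = 4.23e+05.
Q = p + r + d: δQ = √(δp² + δr² + δd²) = √(1.79e+11 + 1.3e+09 + 7.57e+09) = 4.34e+05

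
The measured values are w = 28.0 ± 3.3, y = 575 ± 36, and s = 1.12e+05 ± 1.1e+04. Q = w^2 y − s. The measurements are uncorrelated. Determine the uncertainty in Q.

1.1e+05

Let p = w^2·y = 4.51e+05. δp/p = √((2·δw/w)² + (1·δy/y)²) = √(0.0556 + 0.00392) = 0.244, so δp = 1.1e+05.
Q = p − s: δQ = √(δp² + δs²) = √(1.21e+10 + 1.21e+08) = 1.1e+05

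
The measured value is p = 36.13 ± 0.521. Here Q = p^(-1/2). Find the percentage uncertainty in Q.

0.721%

Products/powers → add relative errors in quadrature, weighted by exponent:
  (−½·δp/p)² = (-0.5×0.0144)² = 5.2e-05
δQ/Q = √(5.2e-05) = 0.00721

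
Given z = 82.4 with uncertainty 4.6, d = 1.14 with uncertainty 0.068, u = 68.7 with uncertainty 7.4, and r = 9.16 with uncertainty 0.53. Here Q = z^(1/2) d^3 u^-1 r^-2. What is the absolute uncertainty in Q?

0.000561

Since Q is a product/quotient, work with relative uncertainties:
  (½·δz/z)² = (0.5×0.0558)² = 0.000779;  (3·δd/d)² = (3×0.0596)² = 0.0320;  (-1·δu/u)² = (-1×0.108)² = 0.0116;  (-2·δr/r)² = (-2×0.0579)² = 0.0134
δQ/Q = √(0.0578) = 0.240
Q = 0.00233, so δQ = 0.240 × 0.00233 = 0.000561.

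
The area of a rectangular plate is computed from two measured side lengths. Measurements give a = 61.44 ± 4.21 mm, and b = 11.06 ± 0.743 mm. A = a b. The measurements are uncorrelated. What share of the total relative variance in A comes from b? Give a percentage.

(δA/A)² = (1·δa/a)² + (1·δb/b)²
  a term: (1×0.0685)² = 0.00470
  b term: (1×0.0672)² = 0.00451
Total = 0.00921. Share from b = 0.00451/0.00921 = 0.490.

49.0%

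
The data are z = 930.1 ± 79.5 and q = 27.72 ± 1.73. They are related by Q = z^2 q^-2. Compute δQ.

238

Since Q is a product/quotient, work with relative uncertainties:
  (2·δz/z)² = (2×0.0855)² = 0.0292;  (-2·δq/q)² = (-2×0.0624)² = 0.0156
δQ/Q = √(0.0448) = 0.212
Q = 1126, so δQ = 0.212 × 1126 = 238.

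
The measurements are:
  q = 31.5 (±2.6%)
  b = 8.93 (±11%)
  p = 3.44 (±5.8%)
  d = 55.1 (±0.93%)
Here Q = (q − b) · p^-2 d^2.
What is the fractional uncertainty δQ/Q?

0.130

Let u = q − b = 22.6. δu = √(δq² + δb²) = √(0.671 + 0.965) = 1.28, so δu/u = 0.0567.
Q is then a monomial in u, p, d:
δQ/Q = √((δu/u)² + (-2·δp/p)² + (2·δd/d)²) = √(0.00321 + 0.0135 + 0.000346) = 0.130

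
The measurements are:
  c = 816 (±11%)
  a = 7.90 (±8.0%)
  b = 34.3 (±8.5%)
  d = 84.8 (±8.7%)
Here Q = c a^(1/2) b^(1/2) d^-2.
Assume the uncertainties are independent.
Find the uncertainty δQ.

Since Q is a product/quotient, work with relative uncertainties:
  (1·δc/c)² = (1×0.110)² = 0.0121;  (½·δa/a)² = (0.5×0.0800)² = 0.00160;  (½·δb/b)² = (0.5×0.0850)² = 0.00181;  (-2·δd/d)² = (-2×0.0870)² = 0.0303
δQ/Q = √(0.0458) = 0.214
Q = 1.87, so δQ = 0.214 × 1.87 = 0.400.

0.400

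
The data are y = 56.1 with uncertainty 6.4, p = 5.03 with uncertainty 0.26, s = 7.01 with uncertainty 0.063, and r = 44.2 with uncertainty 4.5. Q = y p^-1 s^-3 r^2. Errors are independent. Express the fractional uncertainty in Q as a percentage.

24.1%

Relative error in a monomial: (δQ/Q)² = Σ (nᵢ · δxᵢ/xᵢ)².
  (1·δy/y)² = (1×0.114)² = 0.0130;  (-1·δp/p)² = (-1×0.0517)² = 0.00267;  (-3·δs/s)² = (-3×0.00899)² = 0.000727;  (2·δr/r)² = (2×0.102)² = 0.0415
δQ/Q = √(0.0579) = 0.241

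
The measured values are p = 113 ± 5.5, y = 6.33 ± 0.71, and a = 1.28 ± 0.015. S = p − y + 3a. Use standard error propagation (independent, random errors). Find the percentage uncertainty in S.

S is a linear combination, so absolute uncertainties add in quadrature:
  (δp)² = 30.2;  (δy)² = 0.504;  (3·δa)² = 0.00202
δS = √(30.8) = 5.55
S = 111, so δS/S = 5.55/111 = 0.0502.

5.02%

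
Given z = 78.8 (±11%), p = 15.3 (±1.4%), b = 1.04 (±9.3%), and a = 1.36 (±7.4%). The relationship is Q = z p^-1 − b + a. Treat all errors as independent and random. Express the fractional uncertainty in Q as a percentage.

10.7%

Let w = z·p^-1 = 5.15. δw/w = √((1·δz/z)² + (-1·δp/p)²) = √(0.0121 + 0.000196) = 0.111, so δw = 0.571.
Q = w − b + a: δQ = √(δw² + δb² + δa²) = √(0.326 + 0.00935 + 0.0101) = 0.588
Q = 5.47, so δQ/Q = 0.588/5.47 = 0.107.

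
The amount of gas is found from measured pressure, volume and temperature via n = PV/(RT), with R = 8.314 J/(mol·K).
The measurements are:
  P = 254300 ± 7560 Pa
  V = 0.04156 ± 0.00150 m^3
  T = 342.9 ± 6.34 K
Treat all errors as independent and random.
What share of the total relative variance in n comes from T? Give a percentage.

(δn/n)² = (1·δP/P)² + (1·δV/V)² + (-1·δT/T)²
  P term: (1×0.0297)² = 0.000884
  V term: (1×0.0361)² = 0.00130
  T term: (-1×0.0185)² = 0.000342
Total = 0.00253. Share from T = 0.000342/0.00253 = 0.135.

13.5%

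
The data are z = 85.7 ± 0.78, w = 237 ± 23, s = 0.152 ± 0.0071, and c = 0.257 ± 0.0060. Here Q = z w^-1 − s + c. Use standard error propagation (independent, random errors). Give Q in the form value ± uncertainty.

0.467 ± 0.0365

Let p = z·w^-1 = 0.362. δp/p = √((1·δz/z)² + (-1·δw/w)²) = √(8.28e-05 + 0.00942) = 0.0975, so δp = 0.0352.
Q = p − s + c: δQ = √(δp² + δs² + δc²) = √(0.00124 + 5.04e-05 + 3.6e-05) = 0.0365
Q = 0.467.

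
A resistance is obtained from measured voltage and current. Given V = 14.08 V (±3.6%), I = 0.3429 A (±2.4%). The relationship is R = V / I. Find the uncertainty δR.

1.78 Ω

Each factor contributes (exponent × relative error)² to (δR/R)²:
  (1·δV/V)² = (1×0.0360)² = 0.00130;  (-1·δI/I)² = (-1×0.0240)² = 0.000576
δR/R = √(0.00187) = 0.0433
R = 41.06 Ω, so δR = 0.0433 × 41.06 = 1.78 Ω.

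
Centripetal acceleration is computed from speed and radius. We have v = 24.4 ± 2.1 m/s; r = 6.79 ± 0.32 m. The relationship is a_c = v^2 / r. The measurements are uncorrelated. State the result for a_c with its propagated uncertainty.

For a monomial a_c ∝ v^2, r^-1, fractional errors add in quadrature:
  (2·δv/v)² = (2×0.0861)² = 0.0296;  (-1·δr/r)² = (-1×0.0471)² = 0.00222
δa_c/a_c = √(0.0319) = 0.178
a_c = 87.7 m/s^2, so δa_c = 0.178 × 87.7 = 15.6 m/s^2.

87.7 ± 15.6 m/s^2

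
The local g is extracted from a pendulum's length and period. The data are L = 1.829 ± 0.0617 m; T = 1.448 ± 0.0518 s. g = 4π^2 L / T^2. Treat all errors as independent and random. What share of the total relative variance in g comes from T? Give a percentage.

(δg/g)² = (1·δL/L)² + (-2·δT/T)²
  L term: (1×0.0337)² = 0.00114
  T term: (-2×0.0358)² = 0.00512
Total = 0.00626. Share from T = 0.00512/0.00626 = 0.818.

81.8%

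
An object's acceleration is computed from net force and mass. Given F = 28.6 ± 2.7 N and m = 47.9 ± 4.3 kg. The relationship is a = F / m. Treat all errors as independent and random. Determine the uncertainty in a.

Relative error in a monomial: (δa/a)² = Σ (nᵢ · δxᵢ/xᵢ)².
  (1·δF/F)² = (1×0.0944)² = 0.00891;  (-1·δm/m)² = (-1×0.0898)² = 0.00806
δa/a = √(0.0170) = 0.130
a = 0.597 m/s^2, so δa = 0.130 × 0.597 = 0.0778 m/s^2.

0.0778 m/s^2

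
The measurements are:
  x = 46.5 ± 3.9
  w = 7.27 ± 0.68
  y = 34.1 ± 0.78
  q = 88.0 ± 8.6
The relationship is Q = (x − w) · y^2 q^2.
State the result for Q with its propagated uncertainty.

(3.53 ± 0.794) × 10^8

Let u = x − w = 39.2. δu = √(δx² + δw²) = √(15.2 + 0.462) = 3.96, so δu/u = 0.101.
Q is then a monomial in u, y, q:
δQ/Q = √((δu/u)² + (2·δy/y)² + (2·δq/q)²) = √(0.0102 + 0.00209 + 0.0382) = 0.225
Q = 3.53e+08, so δQ = 0.225 × 3.53e+08 = 7.94e+07.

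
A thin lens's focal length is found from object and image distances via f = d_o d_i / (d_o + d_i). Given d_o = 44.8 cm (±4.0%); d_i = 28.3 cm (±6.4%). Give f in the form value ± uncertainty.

∂f/∂d_o = (d_i/(d_o+d_i))² = 0.150;  ∂f/∂d_i = (d_o/(d_o+d_i))² = 0.376
δf = √((∂f/∂d_o · δd_o)² + (∂f/∂d_i · δd_i)²) = √(0.0721 + 0.463) = 0.731 cm
f = 17.3 cm.

17.3 ± 0.731 cm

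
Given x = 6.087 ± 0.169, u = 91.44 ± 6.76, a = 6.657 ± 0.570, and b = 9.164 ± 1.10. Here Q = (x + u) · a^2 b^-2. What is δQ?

15.6

Let w = x + u = 97.53. δw = √(δx² + δu²) = √(0.0286 + 45.7) = 6.76, so δw/w = 0.0693.
Q is then a monomial in w, a, b:
δQ/Q = √((δw/w)² + (2·δa/a)² + (-2·δb/b)²) = √(0.00481 + 0.0293 + 0.0576) = 0.303
Q = 51.46, so δQ = 0.303 × 51.46 = 15.6.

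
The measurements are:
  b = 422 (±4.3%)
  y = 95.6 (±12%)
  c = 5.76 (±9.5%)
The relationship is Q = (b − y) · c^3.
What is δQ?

Let u = b − y = 326. δu = √(δb² + δy²) = √(329 + 132) = 21.5, so δu/u = 0.0658.
Q is then a monomial in u, c:
δQ/Q = √((δu/u)² + (3·δc/c)²) = √(0.00433 + 0.0812) = 0.292
Q = 62400, so δQ = 0.292 × 62400 = 18200.

18200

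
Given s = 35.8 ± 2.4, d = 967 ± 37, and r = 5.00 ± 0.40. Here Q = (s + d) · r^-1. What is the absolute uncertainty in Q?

17.7

Let u = s + d = 1000. δu = √(δs² + δd²) = √(5.76 + 1370) = 37.1, so δu/u = 0.0370.
Q is then a monomial in u, r:
δQ/Q = √((δu/u)² + (-1·δr/r)²) = √(0.00137 + 0.00640) = 0.0881
Q = 201, so δQ = 0.0881 × 201 = 17.7.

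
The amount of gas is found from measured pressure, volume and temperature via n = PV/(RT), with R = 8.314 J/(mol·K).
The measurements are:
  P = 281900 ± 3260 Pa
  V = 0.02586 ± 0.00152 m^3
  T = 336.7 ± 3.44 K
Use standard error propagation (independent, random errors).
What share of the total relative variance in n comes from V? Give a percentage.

93.6%

(δn/n)² = (1·δP/P)² + (1·δV/V)² + (-1·δT/T)²
  P term: (1×0.0116)² = 0.000134
  V term: (1×0.0588)² = 0.00345
  T term: (-1×0.0102)² = 0.000104
Total = 0.00369. Share from V = 0.00345/0.00369 = 0.936.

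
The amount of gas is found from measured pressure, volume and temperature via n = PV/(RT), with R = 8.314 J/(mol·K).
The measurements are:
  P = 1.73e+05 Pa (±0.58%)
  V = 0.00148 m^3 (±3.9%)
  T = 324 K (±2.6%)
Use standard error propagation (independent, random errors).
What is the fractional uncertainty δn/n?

For a monomial n ∝ P, V, T^-1, fractional errors add in quadrature:
  (1·δP/P)² = (1×0.00580)² = 3.36e-05;  (1·δV/V)² = (1×0.0390)² = 0.00152;  (-1·δT/T)² = (-1×0.0260)² = 0.000676
δn/n = √(0.00223) = 0.0472

0.0472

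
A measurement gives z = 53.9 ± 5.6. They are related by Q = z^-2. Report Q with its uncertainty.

(3.44 ± 0.715) × 10^-4

Q ∝ z^-2, so δQ/Q = |-2| · δz/z = 2 × 0.104 = 0.208.
Q = 0.000344, so δQ = 0.208 × 0.000344 = 7.15e-05.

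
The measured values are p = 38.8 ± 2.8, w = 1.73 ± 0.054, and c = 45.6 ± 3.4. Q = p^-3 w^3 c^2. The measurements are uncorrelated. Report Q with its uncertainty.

0.184 ± 0.0514

Since Q is a product/quotient, work with relative uncertainties:
  (-3·δp/p)² = (-3×0.0722)² = 0.0469;  (3·δw/w)² = (3×0.0312)² = 0.00877;  (2·δc/c)² = (2×0.0746)² = 0.0222
δQ/Q = √(0.0779) = 0.279
Q = 0.184, so δQ = 0.279 × 0.184 = 0.0514.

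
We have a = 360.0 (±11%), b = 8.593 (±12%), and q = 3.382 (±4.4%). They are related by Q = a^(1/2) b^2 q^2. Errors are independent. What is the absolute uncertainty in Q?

4190

Products/powers → add relative errors in quadrature, weighted by exponent:
  (½·δa/a)² = (0.5×0.110)² = 0.00302;  (2·δb/b)² = (2×0.120)² = 0.0576;  (2·δq/q)² = (2×0.0440)² = 0.00774
δQ/Q = √(0.0684) = 0.261
Q = 16020, so δQ = 0.261 × 16020 = 4190.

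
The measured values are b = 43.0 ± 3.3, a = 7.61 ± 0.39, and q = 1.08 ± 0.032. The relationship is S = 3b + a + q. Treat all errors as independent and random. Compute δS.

9.91

Each term contributes (cᵢ δxᵢ)² to (δS)²:
  (3·δb)² = 98.0;  (δa)² = 0.152;  (δq)² = 0.00102
δS = √(98.2) = 9.91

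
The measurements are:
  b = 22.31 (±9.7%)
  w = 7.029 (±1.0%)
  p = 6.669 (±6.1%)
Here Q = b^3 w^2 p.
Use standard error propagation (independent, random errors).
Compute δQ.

Since Q is a product/quotient, work with relative uncertainties:
  (3·δb/b)² = (3×0.0970)² = 0.0847;  (2·δw/w)² = (2×0.0100)² = 0.000400;  (1·δp/p)² = (1×0.0610)² = 0.00372
δQ/Q = √(0.0888) = 0.298
Q = 3.659e+06, so δQ = 0.298 × 3.659e+06 = 1.09e+06.

1.09e+06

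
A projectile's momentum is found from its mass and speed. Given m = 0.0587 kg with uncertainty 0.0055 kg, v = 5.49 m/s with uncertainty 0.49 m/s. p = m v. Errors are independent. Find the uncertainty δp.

0.0417 kg·m/s

Each factor contributes (exponent × relative error)² to (δp/p)²:
  (1·δm/m)² = (1×0.0937)² = 0.00878;  (1·δv/v)² = (1×0.0893)² = 0.00797
δp/p = √(0.0167) = 0.129
p = 0.322 kg·m/s, so δp = 0.129 × 0.322 = 0.0417 kg·m/s.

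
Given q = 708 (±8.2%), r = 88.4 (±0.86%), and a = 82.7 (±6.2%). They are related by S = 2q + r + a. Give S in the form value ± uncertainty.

1590 ± 116

Sums and differences: (δS)² = Σ (cᵢ δxᵢ)².
  (2·δq)² = 13500;  (δr)² = 0.578;  (δa)² = 26.3
δS = √(13500) = 116
S = 1590.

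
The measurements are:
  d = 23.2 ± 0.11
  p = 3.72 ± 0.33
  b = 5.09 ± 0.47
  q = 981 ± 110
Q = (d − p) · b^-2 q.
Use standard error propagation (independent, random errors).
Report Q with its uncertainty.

738 ± 160

Let u = d − p = 19.5. δu = √(δd² + δp²) = √(0.0121 + 0.109) = 0.348, so δu/u = 0.0179.
Q is then a monomial in u, b, q:
δQ/Q = √((δu/u)² + (-2·δb/b)² + (1·δq/q)²) = √(0.000319 + 0.0341 + 0.0126) = 0.217
Q = 738, so δQ = 0.217 × 738 = 160.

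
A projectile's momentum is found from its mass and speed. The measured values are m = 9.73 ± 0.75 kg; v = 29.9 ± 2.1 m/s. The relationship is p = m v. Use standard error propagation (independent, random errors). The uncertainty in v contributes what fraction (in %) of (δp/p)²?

45.4%

(δp/p)² = (1·δm/m)² + (1·δv/v)²
  m term: (1×0.0771)² = 0.00594
  v term: (1×0.0702)² = 0.00493
Total = 0.0109. Share from v = 0.00493/0.0109 = 0.454.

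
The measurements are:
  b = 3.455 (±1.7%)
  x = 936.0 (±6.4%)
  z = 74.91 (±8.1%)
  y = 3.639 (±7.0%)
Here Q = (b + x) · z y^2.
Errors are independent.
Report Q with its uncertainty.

Let u = b + x = 939.5. δu = √(δb² + δx²) = √(0.00345 + 3590) = 59.9, so δu/u = 0.0638.
Q is then a monomial in u, z, y:
δQ/Q = √((δu/u)² + (1·δz/z)² + (2·δy/y)²) = √(0.00407 + 0.00656 + 0.0196) = 0.174
Q = 931900, so δQ = 0.174 × 931900 = 1.62e+05.

(9.319 ± 1.62) × 10^5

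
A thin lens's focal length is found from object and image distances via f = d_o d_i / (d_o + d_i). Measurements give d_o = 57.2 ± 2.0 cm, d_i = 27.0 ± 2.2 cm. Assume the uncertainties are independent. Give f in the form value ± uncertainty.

∂f/∂d_o = (d_i/(d_o+d_i))² = 0.103;  ∂f/∂d_i = (d_o/(d_o+d_i))² = 0.461
δf = √((∂f/∂d_o · δd_o)² + (∂f/∂d_i · δd_i)²) = √(0.0423 + 1.03) = 1.04 cm
f = 18.3 cm.

18.3 ± 1.04 cm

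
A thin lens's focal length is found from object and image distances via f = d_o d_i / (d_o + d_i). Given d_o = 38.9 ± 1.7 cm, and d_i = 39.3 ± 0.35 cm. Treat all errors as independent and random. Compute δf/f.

0.0224

∂f/∂d_o = (d_i/(d_o+d_i))² = 0.253;  ∂f/∂d_i = (d_o/(d_o+d_i))² = 0.247
δf = √((∂f/∂d_o · δd_o)² + (∂f/∂d_i · δd_i)²) = √(0.184 + 0.00750) = 0.438 cm
f = 19.5 cm, so δf/f = 0.438/19.5 = 0.0224.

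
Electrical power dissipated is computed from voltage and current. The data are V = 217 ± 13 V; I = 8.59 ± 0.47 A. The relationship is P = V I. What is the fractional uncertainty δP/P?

0.0811

Each factor contributes (exponent × relative error)² to (δP/P)²:
  (1·δV/V)² = (1×0.0599)² = 0.00359;  (1·δI/I)² = (1×0.0547)² = 0.00299
δP/P = √(0.00658) = 0.0811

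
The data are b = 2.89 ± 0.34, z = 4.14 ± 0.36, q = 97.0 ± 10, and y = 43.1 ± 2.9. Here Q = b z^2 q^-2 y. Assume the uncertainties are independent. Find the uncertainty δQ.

Q is a product of powers, so relative uncertainties combine in quadrature:
  (1·δb/b)² = (1×0.118)² = 0.0138;  (2·δz/z)² = (2×0.0870)² = 0.0302;  (-2·δq/q)² = (-2×0.103)² = 0.0425;  (1·δy/y)² = (1×0.0673)² = 0.00453
δQ/Q = √(0.0911) = 0.302
Q = 0.227, so δQ = 0.302 × 0.227 = 0.0685.

0.0685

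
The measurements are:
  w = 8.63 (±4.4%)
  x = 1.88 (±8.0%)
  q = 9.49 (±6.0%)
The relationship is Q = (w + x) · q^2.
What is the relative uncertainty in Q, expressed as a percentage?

12.6%

Let u = w + x = 10.5. δu = √(δw² + δx²) = √(0.144 + 0.0226) = 0.408, so δu/u = 0.0389.
Q is then a monomial in u, q:
δQ/Q = √((δu/u)² + (2·δq/q)²) = √(0.00151 + 0.0144) = 0.126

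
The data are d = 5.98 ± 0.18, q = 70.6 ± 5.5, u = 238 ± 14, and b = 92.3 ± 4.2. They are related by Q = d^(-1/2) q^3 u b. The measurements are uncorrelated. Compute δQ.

7.77e+08

Products/powers → add relative errors in quadrature, weighted by exponent:
  (−½·δd/d)² = (-0.5×0.0301)² = 0.000227;  (3·δq/q)² = (3×0.0779)² = 0.0546;  (1·δu/u)² = (1×0.0588)² = 0.00346;  (1·δb/b)² = (1×0.0455)² = 0.00207
δQ/Q = √(0.0604) = 0.246
Q = 3.16e+09, so δQ = 0.246 × 3.16e+09 = 7.77e+08.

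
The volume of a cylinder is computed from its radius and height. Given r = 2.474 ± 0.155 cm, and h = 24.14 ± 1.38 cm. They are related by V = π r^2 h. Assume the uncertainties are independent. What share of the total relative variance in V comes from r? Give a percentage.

(δV/V)² = (2·δr/r)² + (1·δh/h)²
  r term: (2×0.0627)² = 0.0157
  h term: (1×0.0572)² = 0.00327
Total = 0.0190. Share from r = 0.0157/0.0190 = 0.828.

82.8%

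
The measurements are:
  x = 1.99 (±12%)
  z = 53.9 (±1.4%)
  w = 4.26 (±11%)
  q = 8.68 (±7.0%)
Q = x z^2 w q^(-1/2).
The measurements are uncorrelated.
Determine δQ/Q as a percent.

Products/powers → add relative errors in quadrature, weighted by exponent:
  (1·δx/x)² = (1×0.120)² = 0.0144;  (2·δz/z)² = (2×0.0140)² = 0.000784;  (1·δw/w)² = (1×0.110)² = 0.0121;  (−½·δq/q)² = (-0.5×0.0700)² = 0.00123
δQ/Q = √(0.0285) = 0.169

16.9%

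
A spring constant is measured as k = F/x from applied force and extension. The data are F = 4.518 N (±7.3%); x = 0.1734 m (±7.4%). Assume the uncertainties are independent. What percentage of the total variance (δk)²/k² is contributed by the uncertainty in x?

(δk/k)² = (1·δF/F)² + (-1·δx/x)²
  F term: (1×0.0730)² = 0.00533
  x term: (-1×0.0740)² = 0.00548
Total = 0.0108. Share from x = 0.00548/0.0108 = 0.507.

50.7%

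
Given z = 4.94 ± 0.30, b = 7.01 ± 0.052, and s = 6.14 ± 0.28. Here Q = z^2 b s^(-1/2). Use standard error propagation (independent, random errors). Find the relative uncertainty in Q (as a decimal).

Relative error in a monomial: (δQ/Q)² = Σ (nᵢ · δxᵢ/xᵢ)².
  (2·δz/z)² = (2×0.0607)² = 0.0148;  (1·δb/b)² = (1×0.00742)² = 5.5e-05;  (−½·δs/s)² = (-0.5×0.0456)² = 0.000520
δQ/Q = √(0.0153) = 0.124

0.124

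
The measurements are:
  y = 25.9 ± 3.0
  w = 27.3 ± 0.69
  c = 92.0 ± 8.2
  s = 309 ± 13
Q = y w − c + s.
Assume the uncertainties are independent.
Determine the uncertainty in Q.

85.2

Let p = y·w = 707. δp/p = √((1·δy/y)² + (1·δw/w)²) = √(0.0134 + 0.000639) = 0.119, so δp = 83.8.
Q = p − c + s: δQ = √(δp² + δc² + δs²) = √(7030 + 67.2 + 169) = 85.2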